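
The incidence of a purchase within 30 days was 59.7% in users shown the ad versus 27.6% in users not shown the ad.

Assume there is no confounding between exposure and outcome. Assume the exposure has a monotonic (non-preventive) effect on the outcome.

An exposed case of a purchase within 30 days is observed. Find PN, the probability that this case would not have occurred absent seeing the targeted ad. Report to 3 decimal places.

PN ≈ 0.538

p₁ = 0.597, p₀ = 0.276.
Under exogeneity and monotonicity, PN = (p₁ − p₀) / p₁.
PN = (0.597 − 0.276) / 0.597 = 0.321 / 0.597 ≈ 0.5377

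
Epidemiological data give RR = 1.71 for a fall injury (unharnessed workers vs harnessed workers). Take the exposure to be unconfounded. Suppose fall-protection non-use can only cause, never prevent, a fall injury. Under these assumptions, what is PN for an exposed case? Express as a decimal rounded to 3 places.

Under exogeneity and monotonicity, PN = (RR − 1) / RR = 1 − 1/RR.
PN = (1.71 − 1) / 1.71 = 0.71 / 1.71 ≈ 0.4152

PN ≈ 0.415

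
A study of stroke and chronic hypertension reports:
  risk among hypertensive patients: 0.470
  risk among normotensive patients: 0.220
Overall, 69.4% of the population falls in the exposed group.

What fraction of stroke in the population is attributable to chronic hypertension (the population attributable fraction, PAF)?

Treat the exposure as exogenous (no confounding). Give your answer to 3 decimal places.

Let p₁ = 0.47, p₀ = 0.22.
Overall risk P(Y=1) = π·p₁ + (1−π)·p₀ = 0.694×0.47 + 0.306×0.22 = 0.3935.
Under exogeneity, PAF = [P(Y=1) − p₀] / P(Y=1).
PAF = (0.3935 − 0.22) / 0.3935 ≈ 0.4409

PAF ≈ 0.441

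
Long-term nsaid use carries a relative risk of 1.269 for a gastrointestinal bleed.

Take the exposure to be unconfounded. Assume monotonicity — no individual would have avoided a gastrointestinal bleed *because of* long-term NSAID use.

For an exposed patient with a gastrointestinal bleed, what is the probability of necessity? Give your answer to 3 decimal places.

Under exogeneity and monotonicity, PN = (RR − 1) / RR = 1 − 1/RR.
PN = (1.269 − 1) / 1.269 = 0.269 / 1.269 ≈ 0.2120

PN ≈ 0.212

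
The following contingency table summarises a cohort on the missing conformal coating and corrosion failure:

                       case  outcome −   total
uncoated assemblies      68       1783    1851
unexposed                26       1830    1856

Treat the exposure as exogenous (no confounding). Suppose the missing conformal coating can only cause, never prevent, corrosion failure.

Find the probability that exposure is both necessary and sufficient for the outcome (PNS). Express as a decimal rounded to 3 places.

p₁ = P(outcome | exposed) = 68/1851 = 0.036737
p₀ = P(outcome | unexposed) = 26/1856 = 0.014009
Under exogeneity and monotonicity, PNS = p₁ − p₀.
PNS = 0.036737 − 0.014009 = 0.022728

PNS ≈ 0.023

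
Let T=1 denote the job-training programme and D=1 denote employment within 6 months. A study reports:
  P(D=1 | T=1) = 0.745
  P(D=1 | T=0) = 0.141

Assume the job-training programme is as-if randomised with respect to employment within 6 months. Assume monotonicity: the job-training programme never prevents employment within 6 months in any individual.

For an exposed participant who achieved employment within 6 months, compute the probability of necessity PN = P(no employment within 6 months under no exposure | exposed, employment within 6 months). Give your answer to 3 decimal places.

PN ≈ 0.811

Let p₁ = 0.745, p₀ = 0.141.
Under exogeneity and monotonicity, PN = (p₁ − p₀) / p₁.
PN = (0.745 − 0.141) / 0.745 = 0.604 / 0.745 ≈ 0.8107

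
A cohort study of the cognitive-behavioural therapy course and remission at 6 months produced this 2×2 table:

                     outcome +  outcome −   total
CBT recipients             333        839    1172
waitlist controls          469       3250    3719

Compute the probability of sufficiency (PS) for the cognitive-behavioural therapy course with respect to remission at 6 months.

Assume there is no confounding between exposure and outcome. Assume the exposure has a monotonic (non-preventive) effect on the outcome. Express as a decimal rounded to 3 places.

p₁ = P(outcome | exposed) = 333/1172 = 0.28413
p₀ = P(outcome | unexposed) = 469/3719 = 0.12611
Under exogeneity and monotonicity, PS = (p₁ − p₀)/(1 − p₀).
PS = (0.28413 − 0.12611) / 0.87389 ≈ 0.1808

PS ≈ 0.181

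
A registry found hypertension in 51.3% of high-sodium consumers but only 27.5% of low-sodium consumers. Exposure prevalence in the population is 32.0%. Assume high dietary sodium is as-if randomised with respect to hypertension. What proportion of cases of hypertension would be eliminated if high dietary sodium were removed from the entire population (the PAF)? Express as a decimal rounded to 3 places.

p₁ = 0.513, p₀ = 0.275.
Overall risk P(Y=1) = π·p₁ + (1−π)·p₀ = 0.32×0.513 + 0.68×0.275 = 0.35116.
Under exogeneity, PAF = [P(Y=1) − p₀] / P(Y=1).
PAF = (0.35116 − 0.275) / 0.35116 ≈ 0.2169

PAF ≈ 0.217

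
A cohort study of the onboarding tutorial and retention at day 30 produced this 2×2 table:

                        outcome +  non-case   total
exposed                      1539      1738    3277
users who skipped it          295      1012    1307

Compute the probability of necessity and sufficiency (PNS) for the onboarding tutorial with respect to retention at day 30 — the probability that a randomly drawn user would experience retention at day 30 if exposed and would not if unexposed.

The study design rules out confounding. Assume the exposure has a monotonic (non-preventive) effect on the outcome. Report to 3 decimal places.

p₁ = P(outcome | exposed) = 1539/3277 = 0.46964
p₀ = P(outcome | unexposed) = 295/1307 = 0.22571
Under exogeneity and monotonicity, PNS = p₁ − p₀.
PNS = 0.46964 − 0.22571 = 0.24393

PNS ≈ 0.244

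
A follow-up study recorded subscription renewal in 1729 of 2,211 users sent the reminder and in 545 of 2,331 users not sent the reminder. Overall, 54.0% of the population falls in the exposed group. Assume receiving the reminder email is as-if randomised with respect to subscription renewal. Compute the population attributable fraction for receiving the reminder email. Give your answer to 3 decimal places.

p₁ = P(outcome | exposed) = 1729/2211 = 0.782
p₀ = P(outcome | unexposed) = 545/2331 = 0.23381
Overall risk P(Y=1) = π·p₁ + (1−π)·p₀ = 0.54×0.782 + 0.46×0.23381 = 0.52983.
Under exogeneity, PAF = [P(Y=1) − p₀] / P(Y=1).
PAF = (0.52983 − 0.23381) / 0.52983 ≈ 0.5587

PAF ≈ 0.559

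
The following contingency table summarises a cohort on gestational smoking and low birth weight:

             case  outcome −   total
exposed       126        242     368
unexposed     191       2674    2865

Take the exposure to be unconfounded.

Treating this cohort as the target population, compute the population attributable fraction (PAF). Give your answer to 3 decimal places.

PAF ≈ 0.320

p₁ = P(outcome | exposed) = 126/368 = 0.34239
p₀ = P(outcome | unexposed) = 191/2865 = 0.066667
Exposure prevalence π = 368/3233 = 0.11383; overall risk P(Y=1) = 0.098051.
Under exogeneity, PAF = [P(Y=1) − p₀]/P(Y=1).
PAF = (0.098051 − 0.066667) / 0.098051 ≈ 0.3201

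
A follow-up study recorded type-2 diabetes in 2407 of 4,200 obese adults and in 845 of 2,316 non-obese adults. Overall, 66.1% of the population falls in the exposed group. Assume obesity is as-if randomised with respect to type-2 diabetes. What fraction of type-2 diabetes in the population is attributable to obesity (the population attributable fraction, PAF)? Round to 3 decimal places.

PAF ≈ 0.274

p₁ = P(outcome | exposed) = 2407/4200 = 0.5731
p₀ = P(outcome | unexposed) = 845/2316 = 0.36485
Overall risk P(Y=1) = π·p₁ + (1−π)·p₀ = 0.661×0.5731 + 0.339×0.36485 = 0.5025.
Under exogeneity, PAF = [P(Y=1) − p₀] / P(Y=1).
PAF = (0.5025 − 0.36485) / 0.5025 ≈ 0.2739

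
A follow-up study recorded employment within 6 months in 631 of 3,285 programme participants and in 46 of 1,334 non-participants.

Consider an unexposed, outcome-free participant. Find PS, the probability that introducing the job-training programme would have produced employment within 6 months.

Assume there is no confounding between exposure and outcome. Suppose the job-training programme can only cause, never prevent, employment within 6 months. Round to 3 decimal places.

p₁ = P(outcome | exposed) = 631/3285 = 0.19209
p₀ = P(outcome | unexposed) = 46/1334 = 0.034483
Under exogeneity and monotonicity, PS = (p₁ − p₀) / (1 − p₀).
PS = (0.19209 − 0.034483) / (1 − 0.034483) = 0.1576 / 0.96552 ≈ 0.1632

PS ≈ 0.163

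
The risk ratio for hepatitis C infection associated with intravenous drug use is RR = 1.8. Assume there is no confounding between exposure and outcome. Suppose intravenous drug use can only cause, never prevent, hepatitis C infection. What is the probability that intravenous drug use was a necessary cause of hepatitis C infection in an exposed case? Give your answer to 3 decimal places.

Under exogeneity and monotonicity, PN = (RR − 1) / RR = 1 − 1/RR.
PN = (1.8 − 1) / 1.8 = 0.8 / 1.8 ≈ 0.4444

PN ≈ 0.444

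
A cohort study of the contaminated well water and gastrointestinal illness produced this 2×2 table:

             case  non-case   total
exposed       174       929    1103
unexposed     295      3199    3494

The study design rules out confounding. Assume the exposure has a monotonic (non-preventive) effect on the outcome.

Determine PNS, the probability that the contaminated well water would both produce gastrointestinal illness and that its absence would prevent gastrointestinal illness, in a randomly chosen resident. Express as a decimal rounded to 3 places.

PNS ≈ 0.073

p₁ = P(outcome | exposed) = 174/1103 = 0.15775
p₀ = P(outcome | unexposed) = 295/3494 = 0.08443
Under exogeneity and monotonicity, PNS = p₁ − p₀.
PNS = 0.15775 − 0.08443 = 0.073321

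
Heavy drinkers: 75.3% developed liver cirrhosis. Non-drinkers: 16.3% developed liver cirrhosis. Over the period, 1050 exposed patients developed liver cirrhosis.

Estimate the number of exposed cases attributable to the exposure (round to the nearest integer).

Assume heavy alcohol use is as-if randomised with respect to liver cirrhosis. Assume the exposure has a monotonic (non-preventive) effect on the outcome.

about 823 cases

p₁ = 0.753, p₀ = 0.163.
PN = (p₁ − p₀)/p₁ = (0.753 − 0.163) / 0.753 ≈ 0.78353.
Attributable cases ≈ PN × (exposed cases) = 0.78353 × 1050 ≈ 822.71.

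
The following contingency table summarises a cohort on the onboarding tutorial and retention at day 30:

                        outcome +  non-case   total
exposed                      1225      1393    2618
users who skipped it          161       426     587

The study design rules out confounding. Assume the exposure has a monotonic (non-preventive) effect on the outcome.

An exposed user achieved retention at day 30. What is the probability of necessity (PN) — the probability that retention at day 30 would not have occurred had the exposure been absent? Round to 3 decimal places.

p₁ = P(outcome | exposed) = 1225/2618 = 0.46791
p₀ = P(outcome | unexposed) = 161/587 = 0.27428
Under exogeneity and monotonicity, PN = (p₁ − p₀)/p₁.
PN = (0.46791 − 0.27428) / 0.46791 ≈ 0.4138

PN ≈ 0.414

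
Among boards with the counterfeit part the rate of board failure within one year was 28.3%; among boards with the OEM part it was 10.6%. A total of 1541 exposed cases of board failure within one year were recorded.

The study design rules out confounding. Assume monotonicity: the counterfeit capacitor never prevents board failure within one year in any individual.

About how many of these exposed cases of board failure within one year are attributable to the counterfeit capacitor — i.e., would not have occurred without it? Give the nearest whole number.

p₁ = 0.283, p₀ = 0.106.
PN = (p₁ − p₀)/p₁ = (0.283 − 0.106) / 0.283 ≈ 0.62544.
Attributable cases ≈ PN × (exposed cases) = 0.62544 × 1541 ≈ 963.81.

about 964 cases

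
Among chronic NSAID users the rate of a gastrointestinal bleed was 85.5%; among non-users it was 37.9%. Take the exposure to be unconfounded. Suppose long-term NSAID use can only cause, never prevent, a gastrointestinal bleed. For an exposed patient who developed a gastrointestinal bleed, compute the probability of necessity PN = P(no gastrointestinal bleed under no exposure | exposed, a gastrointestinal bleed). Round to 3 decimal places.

p₁ = 0.855, p₀ = 0.379.
Under exogeneity and monotonicity, PN = (p₁ − p₀) / p₁.
PN = (0.855 − 0.379) / 0.855 = 0.476 / 0.855 ≈ 0.5567

PN ≈ 0.557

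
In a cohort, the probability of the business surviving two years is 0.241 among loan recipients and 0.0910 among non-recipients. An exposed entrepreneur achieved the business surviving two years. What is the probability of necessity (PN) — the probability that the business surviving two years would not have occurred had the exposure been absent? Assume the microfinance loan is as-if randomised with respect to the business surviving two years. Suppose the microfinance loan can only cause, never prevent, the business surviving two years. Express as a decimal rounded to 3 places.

Let p₁ = 0.241, p₀ = 0.091.
Under exogeneity and monotonicity, PN = (p₁ − p₀) / p₁.
PN = (0.241 − 0.091) / 0.241 = 0.15 / 0.241 ≈ 0.6224

PN ≈ 0.622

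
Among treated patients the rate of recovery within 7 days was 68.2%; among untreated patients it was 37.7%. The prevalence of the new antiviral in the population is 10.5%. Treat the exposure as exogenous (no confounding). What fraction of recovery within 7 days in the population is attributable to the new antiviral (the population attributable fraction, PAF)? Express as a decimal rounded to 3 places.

PAF ≈ 0.078

p₁ = 0.682, p₀ = 0.377.
Overall risk P(Y=1) = π·p₁ + (1−π)·p₀ = 0.105×0.682 + 0.895×0.377 = 0.40903.
Under exogeneity, PAF = [P(Y=1) − p₀] / P(Y=1).
PAF = (0.40903 − 0.377) / 0.40903 ≈ 0.0783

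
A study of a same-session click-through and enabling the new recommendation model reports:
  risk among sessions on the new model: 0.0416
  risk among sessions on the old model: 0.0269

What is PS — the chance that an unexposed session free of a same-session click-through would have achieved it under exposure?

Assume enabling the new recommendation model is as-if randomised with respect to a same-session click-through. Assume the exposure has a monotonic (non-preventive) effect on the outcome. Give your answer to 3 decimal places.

Let p₁ = 0.0416, p₀ = 0.0269.
Under exogeneity and monotonicity, PS = (p₁ − p₀) / (1 − p₀).
PS = (0.0416 − 0.0269) / (1 − 0.0269) = 0.0147 / 0.9731 ≈ 0.0151

PS ≈ 0.015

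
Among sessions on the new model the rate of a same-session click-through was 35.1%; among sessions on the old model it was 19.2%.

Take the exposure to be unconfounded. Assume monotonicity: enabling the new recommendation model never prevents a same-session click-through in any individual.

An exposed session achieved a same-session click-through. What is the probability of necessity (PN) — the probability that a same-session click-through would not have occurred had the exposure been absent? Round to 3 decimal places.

PN ≈ 0.453

p₁ = 0.351, p₀ = 0.192.
Under exogeneity and monotonicity, PN = (p₁ − p₀) / p₁.
PN = (0.351 − 0.192) / 0.351 = 0.159 / 0.351 ≈ 0.4530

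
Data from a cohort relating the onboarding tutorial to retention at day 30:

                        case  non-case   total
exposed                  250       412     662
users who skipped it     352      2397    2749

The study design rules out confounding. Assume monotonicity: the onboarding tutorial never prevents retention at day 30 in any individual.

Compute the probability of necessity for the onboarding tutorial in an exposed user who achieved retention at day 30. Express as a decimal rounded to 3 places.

p₁ = P(outcome | exposed) = 250/662 = 0.37764
p₀ = P(outcome | unexposed) = 352/2749 = 0.12805
Under exogeneity and monotonicity, PN = (p₁ − p₀) / p₁.
PN = (0.37764 − 0.12805) / 0.37764 = 0.2496 / 0.37764 ≈ 0.6609

PN ≈ 0.661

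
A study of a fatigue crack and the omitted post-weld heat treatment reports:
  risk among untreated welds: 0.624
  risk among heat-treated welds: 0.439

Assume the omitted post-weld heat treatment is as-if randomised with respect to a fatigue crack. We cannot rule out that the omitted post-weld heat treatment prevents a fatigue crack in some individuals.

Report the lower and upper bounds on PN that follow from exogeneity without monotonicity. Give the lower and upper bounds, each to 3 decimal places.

Let p₁ = 0.624, p₀ = 0.439.
Under exogeneity alone the bounds on PN are max{0,(p₁−p₀)/p₁} ≤ PN ≤ min{1,(1−p₀)/p₁}.
  lower = (p₁ − p₀)/p₁ = 0.185 / 0.624 ≈ 0.2965
  upper = min{1, (1 − p₀)/p₁} = 0.561 / 0.624 ≈ 0.8990

0.296 ≤ PN ≤ 0.899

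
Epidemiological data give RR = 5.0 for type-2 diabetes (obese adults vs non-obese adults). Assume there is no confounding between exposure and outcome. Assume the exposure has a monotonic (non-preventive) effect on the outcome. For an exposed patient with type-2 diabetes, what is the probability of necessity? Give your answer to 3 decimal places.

Under exogeneity and monotonicity, PN = (RR − 1) / RR = 1 − 1/RR.
PN = (5.0 − 1) / 5.0 = 4 / 5.0 ≈ 0.8000

PN ≈ 0.800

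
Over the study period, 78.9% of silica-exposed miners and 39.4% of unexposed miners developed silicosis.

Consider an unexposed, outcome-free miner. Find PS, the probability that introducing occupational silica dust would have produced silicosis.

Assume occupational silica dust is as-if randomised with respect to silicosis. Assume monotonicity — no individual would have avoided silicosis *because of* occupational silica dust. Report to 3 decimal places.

p₁ = 0.789, p₀ = 0.394.
Under exogeneity and monotonicity, PS = (p₁ − p₀) / (1 − p₀).
PS = (0.789 − 0.394) / (1 − 0.394) = 0.395 / 0.606 ≈ 0.6518

PS ≈ 0.652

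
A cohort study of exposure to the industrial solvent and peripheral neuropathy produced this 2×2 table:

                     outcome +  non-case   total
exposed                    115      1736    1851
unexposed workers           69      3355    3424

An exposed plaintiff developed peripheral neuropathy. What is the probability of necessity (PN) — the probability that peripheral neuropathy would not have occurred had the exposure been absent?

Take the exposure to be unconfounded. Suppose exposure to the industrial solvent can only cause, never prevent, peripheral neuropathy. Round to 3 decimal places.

p₁ = P(outcome | exposed) = 115/1851 = 0.062129
p₀ = P(outcome | unexposed) = 69/3424 = 0.020152
Under exogeneity and monotonicity, PN = (p₁ − p₀)/p₁.
PN = (0.062129 − 0.020152) / 0.062129 ≈ 0.6756

PN ≈ 0.676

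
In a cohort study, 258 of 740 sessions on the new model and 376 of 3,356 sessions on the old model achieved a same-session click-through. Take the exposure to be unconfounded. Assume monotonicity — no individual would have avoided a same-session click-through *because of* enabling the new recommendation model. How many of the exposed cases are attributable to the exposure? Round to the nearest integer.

p₁ = P(outcome | exposed) = 258/740 = 0.34865
p₀ = P(outcome | unexposed) = 376/3356 = 0.11204
PN = (p₁ − p₀)/p₁ = (0.34865 − 0.11204) / 0.34865 ≈ 0.67865.
Attributable cases ≈ PN × (exposed cases) = 0.67865 × 258 ≈ 175.09.

about 175 cases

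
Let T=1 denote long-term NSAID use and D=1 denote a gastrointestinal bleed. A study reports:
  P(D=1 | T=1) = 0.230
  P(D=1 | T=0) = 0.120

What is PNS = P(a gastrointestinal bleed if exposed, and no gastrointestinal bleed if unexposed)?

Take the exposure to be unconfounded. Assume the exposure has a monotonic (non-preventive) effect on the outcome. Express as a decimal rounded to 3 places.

Let p₁ = 0.23, p₀ = 0.12.
Under exogeneity and monotonicity, PNS = p₁ − p₀.
PNS = 0.23 − 0.12 = 0.11

PNS ≈ 0.110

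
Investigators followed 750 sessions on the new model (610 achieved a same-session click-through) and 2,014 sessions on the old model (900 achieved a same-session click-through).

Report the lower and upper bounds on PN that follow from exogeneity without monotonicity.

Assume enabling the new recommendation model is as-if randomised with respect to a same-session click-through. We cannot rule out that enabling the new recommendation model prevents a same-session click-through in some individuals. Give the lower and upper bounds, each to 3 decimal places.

p₁ = P(outcome | exposed) = 610/750 = 0.81333
p₀ = P(outcome | unexposed) = 900/2014 = 0.44687
Under exogeneity alone the bounds on PN are max{0,(p₁−p₀)/p₁} ≤ PN ≤ min{1,(1−p₀)/p₁}.
  lower = (p₁ − p₀)/p₁ = 0.36646 / 0.81333 ≈ 0.4506
  upper = min{1, (1 − p₀)/p₁} = 0.55313 / 0.81333 ≈ 0.6801

0.451 ≤ PN ≤ 0.680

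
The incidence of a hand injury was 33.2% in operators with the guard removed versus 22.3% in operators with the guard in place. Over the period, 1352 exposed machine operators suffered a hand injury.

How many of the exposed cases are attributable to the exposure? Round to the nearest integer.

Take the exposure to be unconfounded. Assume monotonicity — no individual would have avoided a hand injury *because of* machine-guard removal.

about 444 cases

p₁ = 0.332, p₀ = 0.223.
PN = (p₁ − p₀)/p₁ = (0.332 − 0.223) / 0.332 ≈ 0.32831.
Attributable cases ≈ PN × (exposed cases) = 0.32831 × 1352 ≈ 443.88.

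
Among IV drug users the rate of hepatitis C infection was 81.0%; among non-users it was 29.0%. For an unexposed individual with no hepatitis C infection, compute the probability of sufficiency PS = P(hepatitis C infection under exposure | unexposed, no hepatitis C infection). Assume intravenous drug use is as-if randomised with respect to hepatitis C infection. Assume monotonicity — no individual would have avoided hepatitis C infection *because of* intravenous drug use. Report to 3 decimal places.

PS ≈ 0.732

p₁ = 0.81, p₀ = 0.29.
Under exogeneity and monotonicity, PS = (p₁ − p₀) / (1 − p₀).
PS = (0.81 − 0.29) / (1 − 0.29) = 0.52 / 0.71 ≈ 0.7324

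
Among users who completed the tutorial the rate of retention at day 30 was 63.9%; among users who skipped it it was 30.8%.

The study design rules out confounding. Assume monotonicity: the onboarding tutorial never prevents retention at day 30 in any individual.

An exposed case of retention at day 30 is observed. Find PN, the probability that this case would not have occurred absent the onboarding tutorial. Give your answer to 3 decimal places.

p₁ = 0.639, p₀ = 0.308.
Under exogeneity and monotonicity, PN = (p₁ − p₀) / p₁.
PN = (0.639 − 0.308) / 0.639 = 0.331 / 0.639 ≈ 0.5180

PN ≈ 0.518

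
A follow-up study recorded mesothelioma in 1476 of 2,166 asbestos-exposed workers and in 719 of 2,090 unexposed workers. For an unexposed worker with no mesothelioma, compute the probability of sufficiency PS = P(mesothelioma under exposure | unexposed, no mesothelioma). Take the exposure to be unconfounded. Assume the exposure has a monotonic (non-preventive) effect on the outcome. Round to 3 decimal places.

p₁ = P(outcome | exposed) = 1476/2166 = 0.68144
p₀ = P(outcome | unexposed) = 719/2090 = 0.34402
Under exogeneity and monotonicity, PS = (p₁ − p₀) / (1 − p₀).
PS = (0.68144 − 0.34402) / (1 − 0.34402) = 0.33742 / 0.65598 ≈ 0.5144

PS ≈ 0.514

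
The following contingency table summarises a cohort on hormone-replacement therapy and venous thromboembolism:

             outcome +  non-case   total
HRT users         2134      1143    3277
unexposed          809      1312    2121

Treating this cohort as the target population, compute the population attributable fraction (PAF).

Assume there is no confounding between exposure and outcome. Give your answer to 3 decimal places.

PAF ≈ 0.300

p₁ = P(outcome | exposed) = 2134/3277 = 0.65121
p₀ = P(outcome | unexposed) = 809/2121 = 0.38142
Exposure prevalence π = 3277/5398 = 0.60708; overall risk P(Y=1) = 0.5452.
Under exogeneity, PAF = [P(Y=1) − p₀]/P(Y=1).
PAF = (0.5452 − 0.38142) / 0.5452 ≈ 0.3004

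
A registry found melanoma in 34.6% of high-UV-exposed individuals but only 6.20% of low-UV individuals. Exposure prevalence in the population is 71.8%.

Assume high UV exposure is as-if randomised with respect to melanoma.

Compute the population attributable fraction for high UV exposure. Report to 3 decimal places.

PAF ≈ 0.767

p₁ = 0.346, p₀ = 0.062.
Overall risk P(Y=1) = π·p₁ + (1−π)·p₀ = 0.718×0.346 + 0.282×0.062 = 0.26591.
Under exogeneity, PAF = [P(Y=1) − p₀] / P(Y=1).
PAF = (0.26591 − 0.062) / 0.26591 ≈ 0.7668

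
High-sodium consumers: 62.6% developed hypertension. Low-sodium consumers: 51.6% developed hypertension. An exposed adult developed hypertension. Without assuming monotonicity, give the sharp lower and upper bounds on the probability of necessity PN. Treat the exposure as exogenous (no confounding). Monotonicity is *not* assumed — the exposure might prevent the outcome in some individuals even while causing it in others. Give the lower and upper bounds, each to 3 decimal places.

0.176 ≤ PN ≤ 0.773

p₁ = 0.626, p₀ = 0.516.
Under exogeneity alone the bounds on PN are max{0,(p₁−p₀)/p₁} ≤ PN ≤ min{1,(1−p₀)/p₁}.
  lower = (p₁ − p₀)/p₁ = 0.11 / 0.626 ≈ 0.1757
  upper = min{1, (1 − p₀)/p₁} = 0.484 / 0.626 ≈ 0.7732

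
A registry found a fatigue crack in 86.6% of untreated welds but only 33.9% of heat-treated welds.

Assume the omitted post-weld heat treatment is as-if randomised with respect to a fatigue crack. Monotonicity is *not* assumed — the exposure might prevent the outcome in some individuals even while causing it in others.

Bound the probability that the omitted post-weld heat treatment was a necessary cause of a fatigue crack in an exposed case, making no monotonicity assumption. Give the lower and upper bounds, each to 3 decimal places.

0.609 ≤ PN ≤ 0.763

p₁ = 0.866, p₀ = 0.339.
Under exogeneity alone the bounds on PN are max{0,(p₁−p₀)/p₁} ≤ PN ≤ min{1,(1−p₀)/p₁}.
  lower = (p₁ − p₀)/p₁ = 0.527 / 0.866 ≈ 0.6085
  upper = min{1, (1 − p₀)/p₁} = 0.661 / 0.866 ≈ 0.7633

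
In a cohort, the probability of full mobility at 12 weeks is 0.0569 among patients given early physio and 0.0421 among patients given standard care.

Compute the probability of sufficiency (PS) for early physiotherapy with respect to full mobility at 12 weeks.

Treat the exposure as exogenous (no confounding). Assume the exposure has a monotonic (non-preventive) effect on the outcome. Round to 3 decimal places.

Let p₁ = 0.0569, p₀ = 0.0421.
Under exogeneity and monotonicity, PS = (p₁ − p₀) / (1 − p₀).
PS = (0.0569 − 0.0421) / (1 − 0.0421) = 0.0148 / 0.9579 ≈ 0.0155

PS ≈ 0.015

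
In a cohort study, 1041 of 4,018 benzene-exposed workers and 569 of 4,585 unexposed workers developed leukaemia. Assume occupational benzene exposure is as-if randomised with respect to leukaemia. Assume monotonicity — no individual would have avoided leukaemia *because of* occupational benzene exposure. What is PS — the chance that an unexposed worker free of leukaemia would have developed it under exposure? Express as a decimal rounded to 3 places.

PS ≈ 0.154

p₁ = P(outcome | exposed) = 1041/4018 = 0.25908
p₀ = P(outcome | unexposed) = 569/4585 = 0.1241
Under exogeneity and monotonicity, PS = (p₁ − p₀) / (1 − p₀).
PS = (0.25908 − 0.1241) / (1 − 0.1241) = 0.13498 / 0.8759 ≈ 0.1541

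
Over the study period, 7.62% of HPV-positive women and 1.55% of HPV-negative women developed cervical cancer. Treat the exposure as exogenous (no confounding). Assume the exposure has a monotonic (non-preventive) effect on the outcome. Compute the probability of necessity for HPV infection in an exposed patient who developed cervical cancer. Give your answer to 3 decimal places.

p₁ = 0.0762, p₀ = 0.0155.
Under exogeneity and monotonicity, PN = (p₁ − p₀) / p₁.
PN = (0.0762 − 0.0155) / 0.0762 = 0.0607 / 0.0762 ≈ 0.7966

PN ≈ 0.797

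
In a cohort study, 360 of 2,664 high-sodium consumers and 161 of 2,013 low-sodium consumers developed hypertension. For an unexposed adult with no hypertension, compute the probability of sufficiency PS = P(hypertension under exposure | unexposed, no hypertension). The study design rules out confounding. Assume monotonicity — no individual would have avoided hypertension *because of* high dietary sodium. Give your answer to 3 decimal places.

PS ≈ 0.060

p₁ = P(outcome | exposed) = 360/2664 = 0.13514
p₀ = P(outcome | unexposed) = 161/2013 = 0.07998
Under exogeneity and monotonicity, PS = (p₁ − p₀) / (1 − p₀).
PS = (0.13514 − 0.07998) / (1 − 0.07998) = 0.055155 / 0.92002 ≈ 0.0599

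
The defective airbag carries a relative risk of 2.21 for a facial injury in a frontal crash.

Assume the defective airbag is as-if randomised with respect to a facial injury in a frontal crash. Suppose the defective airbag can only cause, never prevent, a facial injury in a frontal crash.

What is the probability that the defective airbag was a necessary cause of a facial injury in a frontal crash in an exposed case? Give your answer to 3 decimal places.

PN ≈ 0.548

Under exogeneity and monotonicity, PN = (RR − 1) / RR = 1 − 1/RR.
PN = (2.21 − 1) / 2.21 = 1.21 / 2.21 ≈ 0.5475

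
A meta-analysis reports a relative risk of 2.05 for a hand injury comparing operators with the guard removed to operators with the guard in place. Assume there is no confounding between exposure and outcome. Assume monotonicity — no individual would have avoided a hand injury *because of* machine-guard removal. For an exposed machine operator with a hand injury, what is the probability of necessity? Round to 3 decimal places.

PN ≈ 0.512

Under exogeneity and monotonicity, PN = (RR − 1) / RR = 1 − 1/RR.
PN = (2.05 − 1) / 2.05 = 1.05 / 2.05 ≈ 0.5122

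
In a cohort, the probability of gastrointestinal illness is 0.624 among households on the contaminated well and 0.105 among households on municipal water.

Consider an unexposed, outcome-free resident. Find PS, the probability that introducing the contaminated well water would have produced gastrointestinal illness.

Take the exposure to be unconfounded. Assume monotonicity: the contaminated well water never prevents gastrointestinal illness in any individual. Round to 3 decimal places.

PS ≈ 0.580

Let p₁ = 0.624, p₀ = 0.105.
Under exogeneity and monotonicity, PS = (p₁ − p₀) / (1 − p₀).
PS = (0.624 − 0.105) / (1 − 0.105) = 0.519 / 0.895 ≈ 0.5799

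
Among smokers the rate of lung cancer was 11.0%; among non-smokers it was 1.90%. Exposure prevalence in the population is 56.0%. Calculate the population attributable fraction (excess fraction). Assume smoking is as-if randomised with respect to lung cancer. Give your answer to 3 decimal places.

PAF ≈ 0.728

p₁ = 0.11, p₀ = 0.019.
Overall risk P(Y=1) = π·p₁ + (1−π)·p₀ = 0.56×0.11 + 0.44×0.019 = 0.06996.
Under exogeneity, PAF = [P(Y=1) − p₀] / P(Y=1).
PAF = (0.06996 − 0.019) / 0.06996 ≈ 0.7284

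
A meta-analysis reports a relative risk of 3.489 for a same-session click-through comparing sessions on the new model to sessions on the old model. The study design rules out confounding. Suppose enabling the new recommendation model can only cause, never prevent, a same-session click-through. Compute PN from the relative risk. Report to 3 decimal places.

PN ≈ 0.713

Under exogeneity and monotonicity, PN = (RR − 1) / RR = 1 − 1/RR.
PN = (3.489 − 1) / 3.489 = 2.489 / 3.489 ≈ 0.7134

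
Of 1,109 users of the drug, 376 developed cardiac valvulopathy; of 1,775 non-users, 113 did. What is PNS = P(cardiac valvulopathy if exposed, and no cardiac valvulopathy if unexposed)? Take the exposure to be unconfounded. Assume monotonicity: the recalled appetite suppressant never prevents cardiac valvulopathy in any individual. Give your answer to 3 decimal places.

PNS ≈ 0.275

p₁ = P(outcome | exposed) = 376/1109 = 0.33904
p₀ = P(outcome | unexposed) = 113/1775 = 0.063662
Under exogeneity and monotonicity, PNS = p₁ − p₀.
PNS = 0.33904 − 0.063662 = 0.27538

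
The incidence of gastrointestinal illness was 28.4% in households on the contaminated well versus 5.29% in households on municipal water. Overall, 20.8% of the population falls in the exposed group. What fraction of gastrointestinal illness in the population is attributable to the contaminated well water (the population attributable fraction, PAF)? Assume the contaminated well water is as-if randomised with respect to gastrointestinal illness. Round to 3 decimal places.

PAF ≈ 0.476

p₁ = 0.284, p₀ = 0.0529.
Overall risk P(Y=1) = π·p₁ + (1−π)·p₀ = 0.208×0.284 + 0.792×0.0529 = 0.10097.
Under exogeneity, PAF = [P(Y=1) − p₀] / P(Y=1).
PAF = (0.10097 − 0.0529) / 0.10097 ≈ 0.4761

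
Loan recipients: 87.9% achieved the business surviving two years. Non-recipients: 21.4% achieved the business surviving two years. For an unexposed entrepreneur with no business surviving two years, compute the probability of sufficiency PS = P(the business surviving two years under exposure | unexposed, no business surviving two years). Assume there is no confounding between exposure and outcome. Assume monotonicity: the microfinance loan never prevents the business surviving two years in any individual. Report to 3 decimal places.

PS ≈ 0.846

p₁ = 0.879, p₀ = 0.214.
Under exogeneity and monotonicity, PS = (p₁ − p₀) / (1 − p₀).
PS = (0.879 − 0.214) / (1 − 0.214) = 0.665 / 0.786 ≈ 0.8461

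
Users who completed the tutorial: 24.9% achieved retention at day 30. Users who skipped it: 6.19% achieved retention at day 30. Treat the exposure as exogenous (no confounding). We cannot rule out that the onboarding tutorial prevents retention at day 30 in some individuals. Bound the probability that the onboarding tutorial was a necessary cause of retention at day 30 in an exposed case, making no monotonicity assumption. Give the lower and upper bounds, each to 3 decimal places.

p₁ = 0.249, p₀ = 0.0619.
Under exogeneity alone the bounds on PN are max{0,(p₁−p₀)/p₁} ≤ PN ≤ min{1,(1−p₀)/p₁}.
  lower = (p₁ − p₀)/p₁ = 0.1871 / 0.249 ≈ 0.7514
  upper = min{1, (1 − p₀)/p₁} = 0.9381 / 0.249 ≈ 3.7675 → capped at 1

0.751 ≤ PN ≤ 1.000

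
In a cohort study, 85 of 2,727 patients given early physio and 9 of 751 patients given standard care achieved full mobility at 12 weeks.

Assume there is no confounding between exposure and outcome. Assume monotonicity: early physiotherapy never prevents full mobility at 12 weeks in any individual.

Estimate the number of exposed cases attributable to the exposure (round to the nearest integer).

about 52 cases

p₁ = P(outcome | exposed) = 85/2727 = 0.03117
p₀ = P(outcome | unexposed) = 9/751 = 0.011984
PN = (p₁ − p₀)/p₁ = (0.03117 − 0.011984) / 0.03117 ≈ 0.61552.
Attributable cases ≈ PN × (exposed cases) = 0.61552 × 85 ≈ 52.32.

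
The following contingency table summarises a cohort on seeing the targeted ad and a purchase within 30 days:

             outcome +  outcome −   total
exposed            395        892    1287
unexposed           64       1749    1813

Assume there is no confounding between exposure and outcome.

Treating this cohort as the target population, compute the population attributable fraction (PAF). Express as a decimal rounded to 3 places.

PAF ≈ 0.762

p₁ = P(outcome | exposed) = 395/1287 = 0.30692
p₀ = P(outcome | unexposed) = 64/1813 = 0.035301
Exposure prevalence π = 1287/3100 = 0.41516; overall risk P(Y=1) = 0.14806.
Under exogeneity, PAF = [P(Y=1) − p₀]/P(Y=1).
PAF = (0.14806 − 0.035301) / 0.14806 ≈ 0.7616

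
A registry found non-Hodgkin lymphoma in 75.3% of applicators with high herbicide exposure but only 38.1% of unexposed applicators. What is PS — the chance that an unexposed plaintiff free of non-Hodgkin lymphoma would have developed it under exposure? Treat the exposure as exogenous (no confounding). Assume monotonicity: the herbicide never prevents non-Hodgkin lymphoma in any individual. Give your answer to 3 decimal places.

PS ≈ 0.601

p₁ = 0.753, p₀ = 0.381.
Under exogeneity and monotonicity, PS = (p₁ − p₀) / (1 − p₀).
PS = (0.753 − 0.381) / (1 − 0.381) = 0.372 / 0.619 ≈ 0.6010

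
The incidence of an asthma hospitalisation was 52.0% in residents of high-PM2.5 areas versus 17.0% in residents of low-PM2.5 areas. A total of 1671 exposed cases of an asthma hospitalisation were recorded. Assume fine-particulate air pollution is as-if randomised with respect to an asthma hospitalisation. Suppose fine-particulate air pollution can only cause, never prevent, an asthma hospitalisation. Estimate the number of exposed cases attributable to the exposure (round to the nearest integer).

about 1125 cases

p₁ = 0.52, p₀ = 0.17.
PN = (p₁ − p₀)/p₁ = (0.52 − 0.17) / 0.52 ≈ 0.67308.
Attributable cases ≈ PN × (exposed cases) = 0.67308 × 1671 ≈ 1124.71.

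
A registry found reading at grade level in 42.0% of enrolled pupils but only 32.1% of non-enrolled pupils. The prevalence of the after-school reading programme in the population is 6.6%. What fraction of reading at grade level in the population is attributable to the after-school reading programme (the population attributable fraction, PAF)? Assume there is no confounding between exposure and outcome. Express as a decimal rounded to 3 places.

PAF ≈ 0.020

p₁ = 0.42, p₀ = 0.321.
Overall risk P(Y=1) = π·p₁ + (1−π)·p₀ = 0.066×0.42 + 0.934×0.321 = 0.32753.
Under exogeneity, PAF = [P(Y=1) − p₀] / P(Y=1).
PAF = (0.32753 − 0.321) / 0.32753 ≈ 0.0199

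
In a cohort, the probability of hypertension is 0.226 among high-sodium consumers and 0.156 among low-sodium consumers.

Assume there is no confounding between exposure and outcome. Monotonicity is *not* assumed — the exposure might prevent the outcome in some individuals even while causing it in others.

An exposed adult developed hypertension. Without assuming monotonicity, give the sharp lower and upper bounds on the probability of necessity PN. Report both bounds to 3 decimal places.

0.310 ≤ PN ≤ 1.000

Let p₁ = 0.226, p₀ = 0.156.
Under exogeneity alone the bounds on PN are max{0,(p₁−p₀)/p₁} ≤ PN ≤ min{1,(1−p₀)/p₁}.
  lower = (p₁ − p₀)/p₁ = 0.07 / 0.226 ≈ 0.3097
  upper = min{1, (1 − p₀)/p₁} = 0.844 / 0.226 ≈ 3.7345 → capped at 1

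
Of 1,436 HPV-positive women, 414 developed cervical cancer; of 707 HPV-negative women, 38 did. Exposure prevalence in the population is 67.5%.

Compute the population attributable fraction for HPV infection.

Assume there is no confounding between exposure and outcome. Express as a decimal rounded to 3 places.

PAF ≈ 0.747

p₁ = P(outcome | exposed) = 414/1436 = 0.2883
p₀ = P(outcome | unexposed) = 38/707 = 0.053748
Overall risk P(Y=1) = π·p₁ + (1−π)·p₀ = 0.675×0.2883 + 0.325×0.053748 = 0.21207.
Under exogeneity, PAF = [P(Y=1) − p₀] / P(Y=1).
PAF = (0.21207 − 0.053748) / 0.21207 ≈ 0.7466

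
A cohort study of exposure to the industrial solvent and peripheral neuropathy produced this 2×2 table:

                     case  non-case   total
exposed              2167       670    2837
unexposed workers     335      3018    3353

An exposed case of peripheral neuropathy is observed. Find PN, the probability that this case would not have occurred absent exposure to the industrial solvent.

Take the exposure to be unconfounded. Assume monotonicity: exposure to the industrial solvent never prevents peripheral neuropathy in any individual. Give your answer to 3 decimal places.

p₁ = P(outcome | exposed) = 2167/2837 = 0.76384
p₀ = P(outcome | unexposed) = 335/3353 = 0.099911
Under exogeneity and monotonicity, PN = (p₁ − p₀) / p₁.
PN = (0.76384 − 0.099911) / 0.76384 = 0.66392 / 0.76384 ≈ 0.8692

PN ≈ 0.869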